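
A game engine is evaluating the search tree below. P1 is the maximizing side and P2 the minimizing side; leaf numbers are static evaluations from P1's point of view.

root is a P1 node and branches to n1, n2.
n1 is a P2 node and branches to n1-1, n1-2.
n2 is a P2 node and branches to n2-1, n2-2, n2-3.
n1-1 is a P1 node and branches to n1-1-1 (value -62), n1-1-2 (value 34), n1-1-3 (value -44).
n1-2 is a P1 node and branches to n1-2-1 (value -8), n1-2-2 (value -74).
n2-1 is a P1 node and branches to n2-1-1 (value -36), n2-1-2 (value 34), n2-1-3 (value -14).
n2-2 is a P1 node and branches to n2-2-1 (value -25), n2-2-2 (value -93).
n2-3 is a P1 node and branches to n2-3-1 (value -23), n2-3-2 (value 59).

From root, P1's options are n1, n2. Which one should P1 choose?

n1-1 (P1): max(-62, 34, -44) = 34
n1-2 (P1): max(-8, -74) = -8
n1 (P2): min(34, -8) = -8
n2-1 (P1): max(-36, 34, -14) = 34
n2-2 (P1): max(-25, -93) = -25
n2-3 (P1): max(-23, 59) = 59
n2 (P2): min(34, -25, 59) = -25
root (P1): max(-8, -25) = -8
P1 at root wants the highest of {n1=-8, n2=-25}, so chooses n1.

n1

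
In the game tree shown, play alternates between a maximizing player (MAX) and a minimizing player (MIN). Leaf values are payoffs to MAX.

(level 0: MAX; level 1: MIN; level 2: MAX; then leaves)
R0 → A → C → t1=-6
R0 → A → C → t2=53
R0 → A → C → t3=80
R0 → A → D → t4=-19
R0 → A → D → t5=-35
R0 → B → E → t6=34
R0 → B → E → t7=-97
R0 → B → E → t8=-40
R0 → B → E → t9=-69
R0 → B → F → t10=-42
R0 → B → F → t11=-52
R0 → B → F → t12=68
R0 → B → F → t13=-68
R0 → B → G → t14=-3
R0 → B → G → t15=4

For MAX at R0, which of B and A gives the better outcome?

E (MAX): max(34, -97, -40, -69) = 34
F (MAX): max(-42, -52, 68, -68) = 68
G (MAX): max(-3, 4) = 4
B (MIN): min(34, 68, 4) = 4
C (MAX): max(-6, 53, 80) = 80
D (MAX): max(-19, -35) = -19
A (MIN): min(80, -19) = -19
MAX prefers the higher value; B=4, A=-19. B is better since 4 > -19.

B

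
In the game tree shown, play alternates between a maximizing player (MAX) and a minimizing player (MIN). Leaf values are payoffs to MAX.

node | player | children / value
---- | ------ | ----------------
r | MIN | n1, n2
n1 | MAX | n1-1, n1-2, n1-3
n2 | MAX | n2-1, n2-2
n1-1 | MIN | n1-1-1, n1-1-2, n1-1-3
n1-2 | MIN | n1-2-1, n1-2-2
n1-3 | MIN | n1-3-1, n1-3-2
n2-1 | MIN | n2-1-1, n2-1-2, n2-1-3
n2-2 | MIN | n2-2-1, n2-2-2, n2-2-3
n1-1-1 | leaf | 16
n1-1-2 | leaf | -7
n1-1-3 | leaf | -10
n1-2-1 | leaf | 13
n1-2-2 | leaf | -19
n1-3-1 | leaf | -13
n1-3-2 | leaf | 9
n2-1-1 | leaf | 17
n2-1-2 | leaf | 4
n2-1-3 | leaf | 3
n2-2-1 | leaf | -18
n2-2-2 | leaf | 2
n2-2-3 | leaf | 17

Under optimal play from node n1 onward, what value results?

n1-1 (MIN): min(16, -7, -10) = -10
n1-2 (MIN): min(13, -19) = -19
n1-3 (MIN): min(-13, 9) = -13
n1 (MAX): max(-10, -19, -13) = -10

-10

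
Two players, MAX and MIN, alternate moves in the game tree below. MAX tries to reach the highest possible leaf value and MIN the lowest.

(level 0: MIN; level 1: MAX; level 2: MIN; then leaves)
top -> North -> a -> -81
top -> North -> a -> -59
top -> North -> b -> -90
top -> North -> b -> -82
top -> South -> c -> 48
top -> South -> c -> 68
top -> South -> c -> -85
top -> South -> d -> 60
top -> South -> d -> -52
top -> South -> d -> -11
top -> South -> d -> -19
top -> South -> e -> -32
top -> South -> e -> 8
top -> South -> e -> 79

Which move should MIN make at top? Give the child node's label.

a (MIN): min(-81, -59) = -81
b (MIN): min(-90, -82) = -90
North (MAX): max(-81, -90) = -81
c (MIN): min(48, 68, -85) = -85
d (MIN): min(60, -52, -11, -19) = -52
e (MIN): min(-32, 8, 79) = -32
South (MAX): max(-85, -52, -32) = -32
top (MIN): min(-81, -32) = -81
MIN at top wants the lowest of {North=-81, South=-32}, so chooses North.

North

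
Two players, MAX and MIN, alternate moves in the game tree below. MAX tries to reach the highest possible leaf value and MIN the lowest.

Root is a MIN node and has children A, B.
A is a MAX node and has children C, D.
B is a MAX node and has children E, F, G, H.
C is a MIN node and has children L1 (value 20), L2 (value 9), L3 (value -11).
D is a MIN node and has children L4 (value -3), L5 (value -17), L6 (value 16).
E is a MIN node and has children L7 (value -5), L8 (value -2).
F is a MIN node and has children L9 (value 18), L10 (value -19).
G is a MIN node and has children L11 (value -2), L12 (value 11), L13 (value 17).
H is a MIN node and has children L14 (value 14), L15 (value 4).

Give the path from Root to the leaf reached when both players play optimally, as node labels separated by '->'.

C (MIN): min(20, 9, -11) = -11
D (MIN): min(-3, -17, 16) = -17
A (MAX): max(-11, -17) = -11
E (MIN): min(-5, -2) = -5
F (MIN): min(18, -19) = -19
G (MIN): min(-2, 11, 17) = -2
H (MIN): min(14, 4) = 4
B (MAX): max(-5, -19, -2, 4) = 4
Root (MIN): min(-11, 4) = -11
At Root, MIN picks A (lowest: -11).
At A, MAX picks C (highest: -11).
At C, MIN picks L3 (lowest: -11).
Terminal value -11.

Root -> A -> C -> L3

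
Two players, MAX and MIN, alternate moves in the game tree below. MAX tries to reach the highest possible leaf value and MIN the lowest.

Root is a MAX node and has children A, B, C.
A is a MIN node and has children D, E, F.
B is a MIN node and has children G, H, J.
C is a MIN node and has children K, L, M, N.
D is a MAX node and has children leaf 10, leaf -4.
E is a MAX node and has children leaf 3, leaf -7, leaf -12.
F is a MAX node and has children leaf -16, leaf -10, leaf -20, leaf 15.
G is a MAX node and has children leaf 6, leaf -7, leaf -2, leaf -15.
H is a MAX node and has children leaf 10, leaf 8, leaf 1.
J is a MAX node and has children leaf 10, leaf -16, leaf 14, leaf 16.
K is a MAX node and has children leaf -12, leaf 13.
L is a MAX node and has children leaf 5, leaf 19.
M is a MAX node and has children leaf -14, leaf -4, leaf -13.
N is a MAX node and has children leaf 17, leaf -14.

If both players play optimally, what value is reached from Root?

6

D (MAX): max(10, -4) = 10
E (MAX): max(3, -7, -12) = 3
F (MAX): max(-16, -10, -20, 15) = 15
A (MIN): min(10, 3, 15) = 3
G (MAX): max(6, -7, -2, -15) = 6
H (MAX): max(10, 8, 1) = 10
J (MAX): max(10, -16, 14, 16) = 16
B (MIN): min(6, 10, 16) = 6
K (MAX): max(-12, 13) = 13
L (MAX): max(5, 19) = 19
M (MAX): max(-14, -4, -13) = -4
N (MAX): max(17, -14) = 17
C (MIN): min(13, 19, -4, 17) = -4
Root (MAX): max(3, 6, -4) = 6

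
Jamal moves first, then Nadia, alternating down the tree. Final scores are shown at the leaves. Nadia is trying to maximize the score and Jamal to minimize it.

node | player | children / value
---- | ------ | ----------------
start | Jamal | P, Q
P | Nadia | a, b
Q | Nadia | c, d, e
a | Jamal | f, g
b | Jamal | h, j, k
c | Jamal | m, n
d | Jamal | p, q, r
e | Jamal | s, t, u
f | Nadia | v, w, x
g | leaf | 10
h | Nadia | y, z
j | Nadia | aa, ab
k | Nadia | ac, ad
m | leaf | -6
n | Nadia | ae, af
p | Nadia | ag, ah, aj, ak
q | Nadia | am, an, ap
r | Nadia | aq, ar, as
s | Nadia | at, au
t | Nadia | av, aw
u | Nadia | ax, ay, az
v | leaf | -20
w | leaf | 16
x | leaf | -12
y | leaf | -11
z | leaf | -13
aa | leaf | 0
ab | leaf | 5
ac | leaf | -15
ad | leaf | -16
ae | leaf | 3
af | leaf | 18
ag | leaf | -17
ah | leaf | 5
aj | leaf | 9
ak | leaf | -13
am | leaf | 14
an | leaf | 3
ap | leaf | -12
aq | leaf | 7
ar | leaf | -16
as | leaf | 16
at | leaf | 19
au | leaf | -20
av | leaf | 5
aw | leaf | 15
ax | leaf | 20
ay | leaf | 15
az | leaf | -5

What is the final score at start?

f (Nadia): max(-20, 16, -12) = 16
a (Jamal): min(16, 10) = 10
h (Nadia): max(-11, -13) = -11
j (Nadia): max(0, 5) = 5
k (Nadia): max(-15, -16) = -15
b (Jamal): min(-11, 5, -15) = -15
P (Nadia): max(10, -15) = 10
n (Nadia): max(3, 18) = 18
c (Jamal): min(-6, 18) = -6
p (Nadia): max(-17, 5, 9, -13) = 9
q (Nadia): max(14, 3, -12) = 14
r (Nadia): max(7, -16, 16) = 16
d (Jamal): min(9, 14, 16) = 9
s (Nadia): max(19, -20) = 19
t (Nadia): max(5, 15) = 15
u (Nadia): max(20, 15, -5) = 20
e (Jamal): min(19, 15, 20) = 15
Q (Nadia): max(-6, 9, 15) = 15
start (Jamal): min(10, 15) = 10

10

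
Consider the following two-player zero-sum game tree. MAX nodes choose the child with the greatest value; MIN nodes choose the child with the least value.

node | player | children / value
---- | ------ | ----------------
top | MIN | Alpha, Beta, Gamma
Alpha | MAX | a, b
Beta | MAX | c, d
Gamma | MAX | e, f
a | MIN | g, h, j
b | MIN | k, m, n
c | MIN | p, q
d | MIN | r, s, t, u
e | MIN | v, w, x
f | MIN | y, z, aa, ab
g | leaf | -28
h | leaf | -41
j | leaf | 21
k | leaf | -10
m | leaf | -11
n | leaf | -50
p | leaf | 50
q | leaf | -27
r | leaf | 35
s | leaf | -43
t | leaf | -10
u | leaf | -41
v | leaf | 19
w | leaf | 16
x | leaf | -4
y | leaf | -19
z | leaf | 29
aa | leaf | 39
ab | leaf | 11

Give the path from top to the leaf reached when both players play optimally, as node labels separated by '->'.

top -> Alpha -> a -> h

a (MIN): min(-28, -41, 21) = -41
b (MIN): min(-10, -11, -50) = -50
Alpha (MAX): max(-41, -50) = -41
c (MIN): min(50, -27) = -27
d (MIN): min(35, -43, -10, -41) = -43
Beta (MAX): max(-27, -43) = -27
e (MIN): min(19, 16, -4) = -4
f (MIN): min(-19, 29, 39, 11) = -19
Gamma (MAX): max(-4, -19) = -4
top (MIN): min(-41, -27, -4) = -41
At top, MIN picks Alpha (lowest: -41).
At Alpha, MAX picks a (highest: -41).
At a, MIN picks h (lowest: -41).
Terminal value -41.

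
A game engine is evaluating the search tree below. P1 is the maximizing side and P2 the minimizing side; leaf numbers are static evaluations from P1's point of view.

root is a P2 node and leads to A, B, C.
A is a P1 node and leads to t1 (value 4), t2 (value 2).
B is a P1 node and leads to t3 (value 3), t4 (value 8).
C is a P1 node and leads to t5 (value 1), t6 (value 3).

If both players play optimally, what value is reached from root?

3

A (P1): max(4, 2) = 4
B (P1): max(3, 8) = 8
C (P1): max(1, 3) = 3
root (P2): min(4, 8, 3) = 3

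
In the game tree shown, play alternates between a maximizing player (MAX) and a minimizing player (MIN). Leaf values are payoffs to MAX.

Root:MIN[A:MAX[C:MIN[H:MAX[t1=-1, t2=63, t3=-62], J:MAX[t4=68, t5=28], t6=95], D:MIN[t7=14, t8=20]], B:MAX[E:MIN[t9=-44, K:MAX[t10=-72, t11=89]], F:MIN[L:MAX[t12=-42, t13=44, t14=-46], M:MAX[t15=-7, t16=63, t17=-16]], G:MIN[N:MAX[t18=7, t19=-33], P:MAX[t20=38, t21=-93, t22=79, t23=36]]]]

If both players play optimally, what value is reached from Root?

44

H (MAX): max(-1, 63, -62) = 63
J (MAX): max(68, 28) = 68
C (MIN): min(63, 68, 95) = 63
D (MIN): min(14, 20) = 14
A (MAX): max(63, 14) = 63
K (MAX): max(-72, 89) = 89
E (MIN): min(-44, 89) = -44
L (MAX): max(-42, 44, -46) = 44
M (MAX): max(-7, 63, -16) = 63
F (MIN): min(44, 63) = 44
N (MAX): max(7, -33) = 7
P (MAX): max(38, -93, 79, 36) = 79
G (MIN): min(7, 79) = 7
B (MAX): max(-44, 44, 7) = 44
Root (MIN): min(63, 44) = 44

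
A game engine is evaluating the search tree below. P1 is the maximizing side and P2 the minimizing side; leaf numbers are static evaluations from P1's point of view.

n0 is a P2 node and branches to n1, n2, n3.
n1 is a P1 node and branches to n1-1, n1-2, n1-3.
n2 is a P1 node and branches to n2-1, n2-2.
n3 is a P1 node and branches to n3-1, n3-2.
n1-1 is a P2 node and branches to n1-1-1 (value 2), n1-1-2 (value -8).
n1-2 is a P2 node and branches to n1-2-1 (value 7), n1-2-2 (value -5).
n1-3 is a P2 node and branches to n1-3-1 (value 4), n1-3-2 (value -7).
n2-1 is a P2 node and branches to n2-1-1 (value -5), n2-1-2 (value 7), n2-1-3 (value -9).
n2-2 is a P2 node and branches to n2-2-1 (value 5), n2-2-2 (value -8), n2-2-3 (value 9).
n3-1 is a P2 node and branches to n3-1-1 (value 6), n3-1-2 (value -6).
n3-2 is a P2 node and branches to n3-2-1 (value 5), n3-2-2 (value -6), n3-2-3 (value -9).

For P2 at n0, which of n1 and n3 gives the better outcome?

n1-1 (P2): min(2, -8) = -8
n1-2 (P2): min(7, -5) = -5
n1-3 (P2): min(4, -7) = -7
n1 (P1): max(-8, -5, -7) = -5
n3-1 (P2): min(6, -6) = -6
n3-2 (P2): min(5, -6, -9) = -9
n3 (P1): max(-6, -9) = -6
P2 prefers the lower value; n1=-5, n3=-6. n3 is better since -6 < -5.

n3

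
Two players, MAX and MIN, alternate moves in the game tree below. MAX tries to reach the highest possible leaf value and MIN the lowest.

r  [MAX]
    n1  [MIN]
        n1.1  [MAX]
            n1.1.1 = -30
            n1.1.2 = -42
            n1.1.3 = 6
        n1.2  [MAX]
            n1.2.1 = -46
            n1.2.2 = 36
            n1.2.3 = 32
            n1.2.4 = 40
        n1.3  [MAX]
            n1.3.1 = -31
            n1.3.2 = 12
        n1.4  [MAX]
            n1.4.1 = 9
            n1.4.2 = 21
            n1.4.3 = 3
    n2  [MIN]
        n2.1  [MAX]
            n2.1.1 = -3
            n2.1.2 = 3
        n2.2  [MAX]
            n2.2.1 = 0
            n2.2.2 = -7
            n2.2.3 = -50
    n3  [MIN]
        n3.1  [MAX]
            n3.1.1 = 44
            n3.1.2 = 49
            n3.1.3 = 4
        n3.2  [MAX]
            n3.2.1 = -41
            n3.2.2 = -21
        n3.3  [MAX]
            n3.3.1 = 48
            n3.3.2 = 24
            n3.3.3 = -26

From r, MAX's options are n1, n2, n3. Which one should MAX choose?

n1

n1.1 (MAX): max(-30, -42, 6) = 6
n1.2 (MAX): max(-46, 36, 32, 40) = 40
n1.3 (MAX): max(-31, 12) = 12
n1.4 (MAX): max(9, 21, 3) = 21
n1 (MIN): min(6, 40, 12, 21) = 6
n2.1 (MAX): max(-3, 3) = 3
n2.2 (MAX): max(0, -7, -50) = 0
n2 (MIN): min(3, 0) = 0
n3.1 (MAX): max(44, 49, 4) = 49
n3.2 (MAX): max(-41, -21) = -21
n3.3 (MAX): max(48, 24, -26) = 48
n3 (MIN): min(49, -21, 48) = -21
r (MAX): max(6, 0, -21) = 6
MAX at r wants the highest of {n1=6, n2=0, n3=-21}, so chooses n1.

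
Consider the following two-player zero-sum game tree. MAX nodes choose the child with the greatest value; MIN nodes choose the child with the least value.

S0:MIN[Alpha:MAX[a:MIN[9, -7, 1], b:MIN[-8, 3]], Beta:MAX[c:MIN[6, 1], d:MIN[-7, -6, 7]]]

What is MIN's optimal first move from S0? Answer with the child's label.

Alpha

a (MIN): min(9, -7, 1) = -7
b (MIN): min(-8, 3) = -8
Alpha (MAX): max(-7, -8) = -7
c (MIN): min(6, 1) = 1
d (MIN): min(-7, -6, 7) = -7
Beta (MAX): max(1, -7) = 1
S0 (MIN): min(-7, 1) = -7
MIN at S0 wants the lowest of {Alpha=-7, Beta=1}, so chooses Alpha.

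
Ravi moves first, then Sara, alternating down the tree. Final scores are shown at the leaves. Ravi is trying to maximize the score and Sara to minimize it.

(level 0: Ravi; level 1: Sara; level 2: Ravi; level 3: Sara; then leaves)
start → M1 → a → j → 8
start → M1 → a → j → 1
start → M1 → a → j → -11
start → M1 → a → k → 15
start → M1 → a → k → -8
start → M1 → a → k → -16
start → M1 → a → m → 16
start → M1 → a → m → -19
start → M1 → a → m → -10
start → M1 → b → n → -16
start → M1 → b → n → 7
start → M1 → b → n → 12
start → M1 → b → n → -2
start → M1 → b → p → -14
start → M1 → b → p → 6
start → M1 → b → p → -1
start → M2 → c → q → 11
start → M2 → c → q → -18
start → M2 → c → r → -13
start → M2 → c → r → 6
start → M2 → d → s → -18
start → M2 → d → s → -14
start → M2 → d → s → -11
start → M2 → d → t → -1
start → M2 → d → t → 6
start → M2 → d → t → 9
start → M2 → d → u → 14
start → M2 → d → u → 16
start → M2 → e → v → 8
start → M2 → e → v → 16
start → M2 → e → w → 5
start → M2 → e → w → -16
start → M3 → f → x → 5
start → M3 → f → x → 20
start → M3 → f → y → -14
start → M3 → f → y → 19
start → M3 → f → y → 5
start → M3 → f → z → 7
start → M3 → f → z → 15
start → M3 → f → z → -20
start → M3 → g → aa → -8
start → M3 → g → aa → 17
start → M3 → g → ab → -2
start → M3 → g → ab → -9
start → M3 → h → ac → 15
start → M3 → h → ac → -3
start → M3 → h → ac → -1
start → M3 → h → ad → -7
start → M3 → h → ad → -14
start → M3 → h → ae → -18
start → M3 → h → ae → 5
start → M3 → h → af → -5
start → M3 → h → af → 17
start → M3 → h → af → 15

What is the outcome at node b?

-14

n (Sara): min(-16, 7, 12, -2) = -16
p (Sara): min(-14, 6, -1) = -14
b (Ravi): max(-16, -14) = -14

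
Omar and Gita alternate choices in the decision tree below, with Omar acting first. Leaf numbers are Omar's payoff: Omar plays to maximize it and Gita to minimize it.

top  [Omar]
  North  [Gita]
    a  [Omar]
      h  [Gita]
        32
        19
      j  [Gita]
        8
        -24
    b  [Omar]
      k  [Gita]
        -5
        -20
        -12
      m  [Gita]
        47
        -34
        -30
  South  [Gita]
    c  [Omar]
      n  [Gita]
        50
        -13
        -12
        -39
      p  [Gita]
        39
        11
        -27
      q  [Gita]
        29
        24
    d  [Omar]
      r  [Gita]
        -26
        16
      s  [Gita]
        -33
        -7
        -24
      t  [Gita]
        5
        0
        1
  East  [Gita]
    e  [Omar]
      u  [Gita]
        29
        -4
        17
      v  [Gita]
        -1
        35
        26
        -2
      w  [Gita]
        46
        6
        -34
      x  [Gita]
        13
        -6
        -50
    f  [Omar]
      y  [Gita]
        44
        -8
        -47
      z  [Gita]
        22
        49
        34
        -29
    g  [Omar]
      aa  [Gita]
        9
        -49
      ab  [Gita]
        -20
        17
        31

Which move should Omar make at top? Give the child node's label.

South

h (Gita): min(32, 19) = 19
j (Gita): min(8, -24) = -24
a (Omar): max(19, -24) = 19
k (Gita): min(-5, -20, -12) = -20
m (Gita): min(47, -34, -30) = -34
b (Omar): max(-20, -34) = -20
North (Gita): min(19, -20) = -20
n (Gita): min(50, -13, -12, -39) = -39
p (Gita): min(39, 11, -27) = -27
q (Gita): min(29, 24) = 24
c (Omar): max(-39, -27, 24) = 24
r (Gita): min(-26, 16) = -26
s (Gita): min(-33, -7, -24) = -33
t (Gita): min(5, 0, 1) = 0
d (Omar): max(-26, -33, 0) = 0
South (Gita): min(24, 0) = 0
u (Gita): min(29, -4, 17) = -4
v (Gita): min(-1, 35, 26, -2) = -2
w (Gita): min(46, 6, -34) = -34
x (Gita): min(13, -6, -50) = -50
e (Omar): max(-4, -2, -34, -50) = -2
y (Gita): min(44, -8, -47) = -47
z (Gita): min(22, 49, 34, -29) = -29
f (Omar): max(-47, -29) = -29
aa (Gita): min(9, -49) = -49
ab (Gita): min(-20, 17, 31) = -20
g (Omar): max(-49, -20) = -20
East (Gita): min(-2, -29, -20) = -29
top (Omar): max(-20, 0, -29) = 0
Omar at top wants the highest of {North=-20, South=0, East=-29}, so chooses South.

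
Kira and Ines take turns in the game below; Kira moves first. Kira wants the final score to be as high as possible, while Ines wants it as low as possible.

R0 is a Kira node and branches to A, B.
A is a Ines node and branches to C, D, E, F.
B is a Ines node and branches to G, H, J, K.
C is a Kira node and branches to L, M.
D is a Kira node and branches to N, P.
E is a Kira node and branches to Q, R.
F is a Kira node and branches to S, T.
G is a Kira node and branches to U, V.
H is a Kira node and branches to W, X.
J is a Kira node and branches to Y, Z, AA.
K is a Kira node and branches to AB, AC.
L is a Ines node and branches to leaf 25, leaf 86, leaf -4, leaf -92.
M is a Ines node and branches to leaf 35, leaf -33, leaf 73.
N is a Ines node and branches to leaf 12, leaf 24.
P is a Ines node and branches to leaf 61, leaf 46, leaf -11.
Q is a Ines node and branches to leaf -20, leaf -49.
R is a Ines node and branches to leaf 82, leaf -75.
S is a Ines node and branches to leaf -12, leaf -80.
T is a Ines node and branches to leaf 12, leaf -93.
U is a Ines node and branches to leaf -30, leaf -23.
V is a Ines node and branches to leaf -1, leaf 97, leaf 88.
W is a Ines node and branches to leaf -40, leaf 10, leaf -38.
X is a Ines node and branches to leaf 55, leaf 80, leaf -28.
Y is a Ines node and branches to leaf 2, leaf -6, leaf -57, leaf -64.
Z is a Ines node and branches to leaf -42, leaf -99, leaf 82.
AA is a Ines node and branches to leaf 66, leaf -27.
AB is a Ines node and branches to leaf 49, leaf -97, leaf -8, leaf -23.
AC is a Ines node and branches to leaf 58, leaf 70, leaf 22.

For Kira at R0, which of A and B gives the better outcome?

L (Ines): min(25, 86, -4, -92) = -92
M (Ines): min(35, -33, 73) = -33
C (Kira): max(-92, -33) = -33
N (Ines): min(12, 24) = 12
P (Ines): min(61, 46, -11) = -11
D (Kira): max(12, -11) = 12
Q (Ines): min(-20, -49) = -49
R (Ines): min(82, -75) = -75
E (Kira): max(-49, -75) = -49
S (Ines): min(-12, -80) = -80
T (Ines): min(12, -93) = -93
F (Kira): max(-80, -93) = -80
A (Ines): min(-33, 12, -49, -80) = -80
U (Ines): min(-30, -23) = -30
V (Ines): min(-1, 97, 88) = -1
G (Kira): max(-30, -1) = -1
W (Ines): min(-40, 10, -38) = -40
X (Ines): min(55, 80, -28) = -28
H (Kira): max(-40, -28) = -28
Y (Ines): min(2, -6, -57, -64) = -64
Z (Ines): min(-42, -99, 82) = -99
AA (Ines): min(66, -27) = -27
J (Kira): max(-64, -99, -27) = -27
AB (Ines): min(49, -97, -8, -23) = -97
AC (Ines): min(58, 70, 22) = 22
K (Kira): max(-97, 22) = 22
B (Ines): min(-1, -28, -27, 22) = -28
Kira prefers the higher value; A=-80, B=-28. B is better since -28 > -80.

B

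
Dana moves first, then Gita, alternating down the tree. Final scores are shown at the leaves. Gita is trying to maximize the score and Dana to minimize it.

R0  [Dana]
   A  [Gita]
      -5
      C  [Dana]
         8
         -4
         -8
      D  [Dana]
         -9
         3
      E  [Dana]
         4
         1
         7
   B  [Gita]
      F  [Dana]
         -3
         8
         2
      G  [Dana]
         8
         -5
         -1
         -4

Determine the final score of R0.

-3

C (Dana): min(8, -4, -8) = -8
D (Dana): min(-9, 3) = -9
E (Dana): min(4, 1, 7) = 1
A (Gita): max(-5, -8, -9, 1) = 1
F (Dana): min(-3, 8, 2) = -3
G (Dana): min(8, -5, -1, -4) = -5
B (Gita): max(-3, -5) = -3
R0 (Dana): min(1, -3) = -3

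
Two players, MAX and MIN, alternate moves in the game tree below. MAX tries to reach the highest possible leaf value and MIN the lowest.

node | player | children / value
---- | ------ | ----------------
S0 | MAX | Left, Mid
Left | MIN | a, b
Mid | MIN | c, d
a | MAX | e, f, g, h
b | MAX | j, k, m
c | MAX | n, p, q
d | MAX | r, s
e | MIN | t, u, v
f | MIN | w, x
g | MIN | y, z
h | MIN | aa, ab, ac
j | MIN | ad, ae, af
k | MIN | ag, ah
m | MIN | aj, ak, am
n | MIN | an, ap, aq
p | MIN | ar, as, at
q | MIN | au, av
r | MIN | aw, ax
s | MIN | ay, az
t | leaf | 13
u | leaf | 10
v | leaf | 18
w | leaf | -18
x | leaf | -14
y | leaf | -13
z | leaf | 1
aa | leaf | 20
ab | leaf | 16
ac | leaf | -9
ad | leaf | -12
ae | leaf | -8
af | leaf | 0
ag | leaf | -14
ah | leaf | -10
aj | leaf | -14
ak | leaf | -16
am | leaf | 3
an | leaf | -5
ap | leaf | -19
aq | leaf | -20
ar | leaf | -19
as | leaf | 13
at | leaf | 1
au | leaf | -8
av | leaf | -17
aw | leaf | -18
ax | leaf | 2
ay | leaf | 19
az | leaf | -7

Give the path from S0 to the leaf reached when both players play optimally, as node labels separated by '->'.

S0 -> Left -> b -> j -> ad

e (MIN): min(13, 10, 18) = 10
f (MIN): min(-18, -14) = -18
g (MIN): min(-13, 1) = -13
h (MIN): min(20, 16, -9) = -9
a (MAX): max(10, -18, -13, -9) = 10
j (MIN): min(-12, -8, 0) = -12
k (MIN): min(-14, -10) = -14
m (MIN): min(-14, -16, 3) = -16
b (MAX): max(-12, -14, -16) = -12
Left (MIN): min(10, -12) = -12
n (MIN): min(-5, -19, -20) = -20
p (MIN): min(-19, 13, 1) = -19
q (MIN): min(-8, -17) = -17
c (MAX): max(-20, -19, -17) = -17
r (MIN): min(-18, 2) = -18
s (MIN): min(19, -7) = -7
d (MAX): max(-18, -7) = -7
Mid (MIN): min(-17, -7) = -17
S0 (MAX): max(-12, -17) = -12
At S0, MAX picks Left (highest: -12).
At Left, MIN picks b (lowest: -12).
At b, MAX picks j (highest: -12).
At j, MIN picks ad (lowest: -12).
Terminal value -12.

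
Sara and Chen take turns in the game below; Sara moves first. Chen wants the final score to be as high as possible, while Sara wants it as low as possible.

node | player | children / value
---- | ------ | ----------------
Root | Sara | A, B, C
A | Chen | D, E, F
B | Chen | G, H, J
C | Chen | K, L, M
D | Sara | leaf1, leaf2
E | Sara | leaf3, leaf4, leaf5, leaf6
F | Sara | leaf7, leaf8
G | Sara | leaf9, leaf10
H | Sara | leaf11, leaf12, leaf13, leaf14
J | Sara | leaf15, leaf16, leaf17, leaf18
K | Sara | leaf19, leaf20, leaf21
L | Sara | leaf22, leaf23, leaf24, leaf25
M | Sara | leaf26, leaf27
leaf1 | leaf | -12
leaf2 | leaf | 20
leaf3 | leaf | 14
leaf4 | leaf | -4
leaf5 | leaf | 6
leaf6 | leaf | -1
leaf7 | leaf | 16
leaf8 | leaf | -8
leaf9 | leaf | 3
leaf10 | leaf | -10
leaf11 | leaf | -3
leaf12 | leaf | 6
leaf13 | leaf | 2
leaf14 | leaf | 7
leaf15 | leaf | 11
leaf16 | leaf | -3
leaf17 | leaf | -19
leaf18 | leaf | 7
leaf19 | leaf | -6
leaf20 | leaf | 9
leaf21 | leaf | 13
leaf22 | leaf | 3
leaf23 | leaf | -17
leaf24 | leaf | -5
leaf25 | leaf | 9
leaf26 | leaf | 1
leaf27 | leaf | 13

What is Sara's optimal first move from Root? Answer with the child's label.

A

D (Sara): min(-12, 20) = -12
E (Sara): min(14, -4, 6, -1) = -4
F (Sara): min(16, -8) = -8
A (Chen): max(-12, -4, -8) = -4
G (Sara): min(3, -10) = -10
H (Sara): min(-3, 6, 2, 7) = -3
J (Sara): min(11, -3, -19, 7) = -19
B (Chen): max(-10, -3, -19) = -3
K (Sara): min(-6, 9, 13) = -6
L (Sara): min(3, -17, -5, 9) = -17
M (Sara): min(1, 13) = 1
C (Chen): max(-6, -17, 1) = 1
Root (Sara): min(-4, -3, 1) = -4
Sara at Root wants the lowest of {A=-4, B=-3, C=1}, so chooses A.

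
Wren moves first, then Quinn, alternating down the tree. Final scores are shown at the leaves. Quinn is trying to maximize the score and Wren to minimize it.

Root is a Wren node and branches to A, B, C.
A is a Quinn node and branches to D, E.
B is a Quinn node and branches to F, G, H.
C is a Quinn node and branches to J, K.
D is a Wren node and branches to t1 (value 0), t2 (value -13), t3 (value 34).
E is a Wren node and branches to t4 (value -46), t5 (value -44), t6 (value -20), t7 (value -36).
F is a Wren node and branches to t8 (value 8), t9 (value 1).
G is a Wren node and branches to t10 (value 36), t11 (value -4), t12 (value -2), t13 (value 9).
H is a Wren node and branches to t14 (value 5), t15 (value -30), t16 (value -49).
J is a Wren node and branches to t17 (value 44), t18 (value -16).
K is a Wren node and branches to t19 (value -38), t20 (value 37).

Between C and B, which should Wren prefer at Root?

C

J (Wren): min(44, -16) = -16
K (Wren): min(-38, 37) = -38
C (Quinn): max(-16, -38) = -16
F (Wren): min(8, 1) = 1
G (Wren): min(36, -4, -2, 9) = -4
H (Wren): min(5, -30, -49) = -49
B (Quinn): max(1, -4, -49) = 1
Wren prefers the lower value; C=-16, B=1. C is better since -16 < 1.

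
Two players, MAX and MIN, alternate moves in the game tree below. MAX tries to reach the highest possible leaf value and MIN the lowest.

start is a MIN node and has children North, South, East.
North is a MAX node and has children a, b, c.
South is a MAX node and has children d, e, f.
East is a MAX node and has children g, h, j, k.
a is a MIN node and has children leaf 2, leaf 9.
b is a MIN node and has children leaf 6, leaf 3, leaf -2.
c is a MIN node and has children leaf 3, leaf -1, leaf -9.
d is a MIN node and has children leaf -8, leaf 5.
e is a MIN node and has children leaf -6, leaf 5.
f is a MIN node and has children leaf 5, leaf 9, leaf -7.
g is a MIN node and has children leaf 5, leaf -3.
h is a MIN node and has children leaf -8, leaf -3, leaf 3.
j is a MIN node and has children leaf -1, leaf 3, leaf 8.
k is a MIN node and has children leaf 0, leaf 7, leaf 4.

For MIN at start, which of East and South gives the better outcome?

g (MIN): min(5, -3) = -3
h (MIN): min(-8, -3, 3) = -8
j (MIN): min(-1, 3, 8) = -1
k (MIN): min(0, 7, 4) = 0
East (MAX): max(-3, -8, -1, 0) = 0
d (MIN): min(-8, 5) = -8
e (MIN): min(-6, 5) = -6
f (MIN): min(5, 9, -7) = -7
South (MAX): max(-8, -6, -7) = -6
MIN prefers the lower value; East=0, South=-6. South is better since -6 < 0.

South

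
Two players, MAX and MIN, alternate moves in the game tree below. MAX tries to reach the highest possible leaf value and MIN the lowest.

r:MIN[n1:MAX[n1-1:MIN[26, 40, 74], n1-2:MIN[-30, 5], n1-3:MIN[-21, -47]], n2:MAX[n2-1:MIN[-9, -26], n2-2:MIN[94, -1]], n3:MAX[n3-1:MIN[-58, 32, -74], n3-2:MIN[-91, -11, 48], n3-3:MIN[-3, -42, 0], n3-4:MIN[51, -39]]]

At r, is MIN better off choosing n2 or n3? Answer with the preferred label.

n3

n2-1 (MIN): min(-9, -26) = -26
n2-2 (MIN): min(94, -1) = -1
n2 (MAX): max(-26, -1) = -1
n3-1 (MIN): min(-58, 32, -74) = -74
n3-2 (MIN): min(-91, -11, 48) = -91
n3-3 (MIN): min(-3, -42, 0) = -42
n3-4 (MIN): min(51, -39) = -39
n3 (MAX): max(-74, -91, -42, -39) = -39
MIN prefers the lower value; n2=-1, n3=-39. n3 is better since -39 < -1.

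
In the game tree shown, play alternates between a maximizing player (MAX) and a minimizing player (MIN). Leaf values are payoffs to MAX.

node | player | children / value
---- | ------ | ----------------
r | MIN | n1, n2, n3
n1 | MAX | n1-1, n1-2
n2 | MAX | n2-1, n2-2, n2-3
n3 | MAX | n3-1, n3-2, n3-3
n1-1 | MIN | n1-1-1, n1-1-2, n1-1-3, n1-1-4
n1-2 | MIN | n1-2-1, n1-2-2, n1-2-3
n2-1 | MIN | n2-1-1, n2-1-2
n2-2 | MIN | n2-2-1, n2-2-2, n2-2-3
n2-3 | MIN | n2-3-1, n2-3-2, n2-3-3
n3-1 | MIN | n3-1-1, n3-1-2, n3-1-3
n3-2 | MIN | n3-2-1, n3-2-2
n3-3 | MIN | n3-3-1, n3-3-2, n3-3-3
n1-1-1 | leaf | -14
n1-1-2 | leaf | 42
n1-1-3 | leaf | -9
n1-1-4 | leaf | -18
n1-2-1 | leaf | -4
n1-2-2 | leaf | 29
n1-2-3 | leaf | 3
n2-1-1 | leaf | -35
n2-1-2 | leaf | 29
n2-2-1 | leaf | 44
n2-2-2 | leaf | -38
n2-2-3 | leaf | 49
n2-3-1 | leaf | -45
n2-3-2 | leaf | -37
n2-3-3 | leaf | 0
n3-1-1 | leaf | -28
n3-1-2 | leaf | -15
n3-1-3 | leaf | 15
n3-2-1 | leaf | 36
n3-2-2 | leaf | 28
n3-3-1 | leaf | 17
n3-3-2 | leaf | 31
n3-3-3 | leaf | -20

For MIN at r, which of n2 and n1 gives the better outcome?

n2

n2-1 (MIN): min(-35, 29) = -35
n2-2 (MIN): min(44, -38, 49) = -38
n2-3 (MIN): min(-45, -37, 0) = -45
n2 (MAX): max(-35, -38, -45) = -35
n1-1 (MIN): min(-14, 42, -9, -18) = -18
n1-2 (MIN): min(-4, 29, 3) = -4
n1 (MAX): max(-18, -4) = -4
MIN prefers the lower value; n2=-35, n1=-4. n2 is better since -35 < -4.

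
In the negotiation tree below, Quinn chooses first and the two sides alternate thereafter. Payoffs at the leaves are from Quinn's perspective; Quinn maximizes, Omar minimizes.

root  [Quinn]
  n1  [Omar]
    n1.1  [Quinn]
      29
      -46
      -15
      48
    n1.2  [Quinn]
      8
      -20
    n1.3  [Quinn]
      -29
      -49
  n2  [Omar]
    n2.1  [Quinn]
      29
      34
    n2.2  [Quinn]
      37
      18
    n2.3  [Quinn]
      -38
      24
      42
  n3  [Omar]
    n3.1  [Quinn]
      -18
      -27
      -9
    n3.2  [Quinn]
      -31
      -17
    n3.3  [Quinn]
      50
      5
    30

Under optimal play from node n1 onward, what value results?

-29

n1.1 (Quinn): max(29, -46, -15, 48) = 48
n1.2 (Quinn): max(8, -20) = 8
n1.3 (Quinn): max(-29, -49) = -29
n1 (Omar): min(48, 8, -29) = -29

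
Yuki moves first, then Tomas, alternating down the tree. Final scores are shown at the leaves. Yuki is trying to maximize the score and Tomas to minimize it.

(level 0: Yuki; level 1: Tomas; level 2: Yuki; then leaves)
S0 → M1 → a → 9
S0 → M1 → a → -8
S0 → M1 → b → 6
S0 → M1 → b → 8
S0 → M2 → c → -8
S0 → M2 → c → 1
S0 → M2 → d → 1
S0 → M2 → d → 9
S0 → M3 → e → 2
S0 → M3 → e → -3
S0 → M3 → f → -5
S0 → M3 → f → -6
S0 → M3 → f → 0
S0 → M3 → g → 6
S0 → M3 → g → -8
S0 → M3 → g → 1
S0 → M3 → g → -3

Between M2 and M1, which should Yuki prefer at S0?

M1

c (Yuki): max(-8, 1) = 1
d (Yuki): max(1, 9) = 9
M2 (Tomas): min(1, 9) = 1
a (Yuki): max(9, -8) = 9
b (Yuki): max(6, 8) = 8
M1 (Tomas): min(9, 8) = 8
Yuki prefers the higher value; M2=1, M1=8. M1 is better since 8 > 1.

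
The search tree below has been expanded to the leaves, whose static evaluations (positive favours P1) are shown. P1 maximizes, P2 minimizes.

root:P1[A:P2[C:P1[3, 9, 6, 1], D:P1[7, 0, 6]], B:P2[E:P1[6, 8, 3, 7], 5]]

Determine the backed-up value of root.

7

C (P1): max(3, 9, 6, 1) = 9
D (P1): max(7, 0, 6) = 7
A (P2): min(9, 7) = 7
E (P1): max(6, 8, 3, 7) = 8
B (P2): min(8, 5) = 5
root (P1): max(7, 5) = 7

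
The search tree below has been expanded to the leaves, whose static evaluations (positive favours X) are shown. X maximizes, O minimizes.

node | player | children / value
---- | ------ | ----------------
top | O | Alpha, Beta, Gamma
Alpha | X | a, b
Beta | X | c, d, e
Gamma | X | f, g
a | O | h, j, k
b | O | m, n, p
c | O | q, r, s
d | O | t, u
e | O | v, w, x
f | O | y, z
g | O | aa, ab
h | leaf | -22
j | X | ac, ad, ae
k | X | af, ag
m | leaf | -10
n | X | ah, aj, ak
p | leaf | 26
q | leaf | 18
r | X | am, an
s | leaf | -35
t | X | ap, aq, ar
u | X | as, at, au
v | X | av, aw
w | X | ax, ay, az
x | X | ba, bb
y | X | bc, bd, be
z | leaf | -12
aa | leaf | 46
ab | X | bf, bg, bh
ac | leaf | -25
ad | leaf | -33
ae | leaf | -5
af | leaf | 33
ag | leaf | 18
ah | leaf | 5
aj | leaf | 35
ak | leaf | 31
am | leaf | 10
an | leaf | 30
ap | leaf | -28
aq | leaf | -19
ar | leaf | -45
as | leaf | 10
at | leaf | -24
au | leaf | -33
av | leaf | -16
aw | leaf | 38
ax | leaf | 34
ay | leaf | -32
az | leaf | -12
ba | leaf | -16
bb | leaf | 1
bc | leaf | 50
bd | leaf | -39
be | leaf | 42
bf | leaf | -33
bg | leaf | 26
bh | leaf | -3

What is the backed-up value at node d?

t (X): max(-28, -19, -45) = -19
u (X): max(10, -24, -33) = 10
d (O): min(-19, 10) = -19

-19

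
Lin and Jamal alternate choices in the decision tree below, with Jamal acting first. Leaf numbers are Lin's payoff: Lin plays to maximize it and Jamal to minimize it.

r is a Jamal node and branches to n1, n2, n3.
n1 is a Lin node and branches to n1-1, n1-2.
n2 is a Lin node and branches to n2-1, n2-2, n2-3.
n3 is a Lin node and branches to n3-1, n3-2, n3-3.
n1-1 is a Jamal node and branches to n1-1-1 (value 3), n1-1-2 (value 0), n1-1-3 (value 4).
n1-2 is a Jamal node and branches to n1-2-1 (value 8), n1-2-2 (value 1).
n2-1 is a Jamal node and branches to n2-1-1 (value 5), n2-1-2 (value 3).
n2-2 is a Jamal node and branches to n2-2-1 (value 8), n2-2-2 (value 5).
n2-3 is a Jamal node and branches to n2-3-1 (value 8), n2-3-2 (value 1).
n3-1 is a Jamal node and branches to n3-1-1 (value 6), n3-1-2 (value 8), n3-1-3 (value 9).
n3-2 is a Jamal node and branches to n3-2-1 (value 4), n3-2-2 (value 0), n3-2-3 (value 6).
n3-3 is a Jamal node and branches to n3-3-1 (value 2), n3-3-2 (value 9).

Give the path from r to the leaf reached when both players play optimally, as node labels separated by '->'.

r -> n1 -> n1-2 -> n1-2-2

n1-1 (Jamal): min(3, 0, 4) = 0
n1-2 (Jamal): min(8, 1) = 1
n1 (Lin): max(0, 1) = 1
n2-1 (Jamal): min(5, 3) = 3
n2-2 (Jamal): min(8, 5) = 5
n2-3 (Jamal): min(8, 1) = 1
n2 (Lin): max(3, 5, 1) = 5
n3-1 (Jamal): min(6, 8, 9) = 6
n3-2 (Jamal): min(4, 0, 6) = 0
n3-3 (Jamal): min(2, 9) = 2
n3 (Lin): max(6, 0, 2) = 6
r (Jamal): min(1, 5, 6) = 1
At r, Jamal picks n1 (lowest: 1).
At n1, Lin picks n1-2 (highest: 1).
At n1-2, Jamal picks n1-2-2 (lowest: 1).
Terminal value 1.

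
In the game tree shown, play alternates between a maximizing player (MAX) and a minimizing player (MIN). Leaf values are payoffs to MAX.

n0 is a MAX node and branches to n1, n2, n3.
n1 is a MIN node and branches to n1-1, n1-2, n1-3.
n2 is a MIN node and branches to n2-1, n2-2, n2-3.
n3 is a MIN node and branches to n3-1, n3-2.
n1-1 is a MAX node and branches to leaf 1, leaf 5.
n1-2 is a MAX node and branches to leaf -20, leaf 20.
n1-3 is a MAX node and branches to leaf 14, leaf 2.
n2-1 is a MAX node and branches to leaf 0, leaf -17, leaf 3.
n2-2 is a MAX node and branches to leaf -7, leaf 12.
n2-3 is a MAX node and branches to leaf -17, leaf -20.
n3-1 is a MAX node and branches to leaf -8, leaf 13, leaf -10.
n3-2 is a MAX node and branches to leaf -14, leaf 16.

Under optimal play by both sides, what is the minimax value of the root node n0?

13

n1-1 (MAX): max(1, 5) = 5
n1-2 (MAX): max(-20, 20) = 20
n1-3 (MAX): max(14, 2) = 14
n1 (MIN): min(5, 20, 14) = 5
n2-1 (MAX): max(0, -17, 3) = 3
n2-2 (MAX): max(-7, 12) = 12
n2-3 (MAX): max(-17, -20) = -17
n2 (MIN): min(3, 12, -17) = -17
n3-1 (MAX): max(-8, 13, -10) = 13
n3-2 (MAX): max(-14, 16) = 16
n3 (MIN): min(13, 16) = 13
n0 (MAX): max(5, -17, 13) = 13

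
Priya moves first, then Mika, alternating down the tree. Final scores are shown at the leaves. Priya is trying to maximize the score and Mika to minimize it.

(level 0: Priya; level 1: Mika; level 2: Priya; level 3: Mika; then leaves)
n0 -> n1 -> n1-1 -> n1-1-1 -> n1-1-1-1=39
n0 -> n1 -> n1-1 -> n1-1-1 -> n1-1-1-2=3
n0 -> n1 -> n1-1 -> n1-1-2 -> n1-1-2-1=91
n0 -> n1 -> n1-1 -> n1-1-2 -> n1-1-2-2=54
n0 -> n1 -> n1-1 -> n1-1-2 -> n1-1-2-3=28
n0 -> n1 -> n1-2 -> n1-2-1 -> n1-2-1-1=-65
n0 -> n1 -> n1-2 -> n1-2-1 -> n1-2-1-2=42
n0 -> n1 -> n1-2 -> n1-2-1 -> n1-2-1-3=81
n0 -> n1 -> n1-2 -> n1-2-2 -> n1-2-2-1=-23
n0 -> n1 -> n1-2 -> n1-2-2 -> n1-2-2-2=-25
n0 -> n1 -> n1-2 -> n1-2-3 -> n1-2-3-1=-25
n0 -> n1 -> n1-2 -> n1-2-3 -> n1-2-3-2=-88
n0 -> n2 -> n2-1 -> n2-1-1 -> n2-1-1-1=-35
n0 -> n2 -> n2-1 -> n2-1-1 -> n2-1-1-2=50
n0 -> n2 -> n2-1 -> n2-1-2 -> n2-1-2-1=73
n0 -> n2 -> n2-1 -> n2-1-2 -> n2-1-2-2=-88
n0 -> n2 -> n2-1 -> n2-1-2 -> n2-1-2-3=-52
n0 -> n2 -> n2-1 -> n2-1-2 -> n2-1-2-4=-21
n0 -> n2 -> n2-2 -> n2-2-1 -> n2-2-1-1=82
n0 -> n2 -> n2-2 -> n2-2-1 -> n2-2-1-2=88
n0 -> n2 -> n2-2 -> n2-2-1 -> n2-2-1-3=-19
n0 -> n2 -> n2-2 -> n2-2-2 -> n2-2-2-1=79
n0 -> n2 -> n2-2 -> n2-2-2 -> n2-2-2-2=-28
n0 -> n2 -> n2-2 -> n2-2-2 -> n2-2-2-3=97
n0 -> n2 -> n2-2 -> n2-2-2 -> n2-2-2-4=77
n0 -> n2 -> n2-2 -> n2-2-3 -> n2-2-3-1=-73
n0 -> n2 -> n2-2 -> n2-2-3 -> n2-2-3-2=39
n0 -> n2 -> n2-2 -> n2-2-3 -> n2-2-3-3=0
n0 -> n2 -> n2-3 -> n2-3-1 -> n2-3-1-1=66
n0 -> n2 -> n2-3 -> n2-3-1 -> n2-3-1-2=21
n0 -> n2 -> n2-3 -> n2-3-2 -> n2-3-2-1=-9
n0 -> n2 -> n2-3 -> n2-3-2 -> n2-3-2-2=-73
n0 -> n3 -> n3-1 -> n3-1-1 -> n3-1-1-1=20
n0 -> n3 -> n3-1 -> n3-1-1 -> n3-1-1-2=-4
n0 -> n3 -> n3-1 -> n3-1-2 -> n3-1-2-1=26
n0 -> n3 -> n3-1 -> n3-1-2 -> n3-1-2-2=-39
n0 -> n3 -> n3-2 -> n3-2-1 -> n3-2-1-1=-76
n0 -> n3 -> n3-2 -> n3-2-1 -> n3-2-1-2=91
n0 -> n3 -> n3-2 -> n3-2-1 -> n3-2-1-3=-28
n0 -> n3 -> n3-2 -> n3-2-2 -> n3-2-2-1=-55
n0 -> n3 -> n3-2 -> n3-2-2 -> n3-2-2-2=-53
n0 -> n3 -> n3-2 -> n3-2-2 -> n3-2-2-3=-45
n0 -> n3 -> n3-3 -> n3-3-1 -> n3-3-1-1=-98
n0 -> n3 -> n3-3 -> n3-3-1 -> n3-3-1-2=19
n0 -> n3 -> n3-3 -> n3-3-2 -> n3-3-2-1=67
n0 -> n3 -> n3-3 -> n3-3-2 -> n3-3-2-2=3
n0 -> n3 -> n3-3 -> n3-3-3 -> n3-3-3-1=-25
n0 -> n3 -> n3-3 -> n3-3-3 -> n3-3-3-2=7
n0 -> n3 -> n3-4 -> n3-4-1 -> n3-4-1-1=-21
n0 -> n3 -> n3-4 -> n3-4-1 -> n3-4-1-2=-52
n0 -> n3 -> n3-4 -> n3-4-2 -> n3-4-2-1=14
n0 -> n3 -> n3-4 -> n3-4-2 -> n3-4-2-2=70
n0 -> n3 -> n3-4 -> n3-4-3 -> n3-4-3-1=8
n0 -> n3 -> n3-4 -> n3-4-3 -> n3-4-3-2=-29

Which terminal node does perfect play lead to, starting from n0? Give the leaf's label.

n1-2-2-2

n1-1-1 (Mika): min(39, 3) = 3
n1-1-2 (Mika): min(91, 54, 28) = 28
n1-1 (Priya): max(3, 28) = 28
n1-2-1 (Mika): min(-65, 42, 81) = -65
n1-2-2 (Mika): min(-23, -25) = -25
n1-2-3 (Mika): min(-25, -88) = -88
n1-2 (Priya): max(-65, -25, -88) = -25
n1 (Mika): min(28, -25) = -25
n2-1-1 (Mika): min(-35, 50) = -35
n2-1-2 (Mika): min(73, -88, -52, -21) = -88
n2-1 (Priya): max(-35, -88) = -35
n2-2-1 (Mika): min(82, 88, -19) = -19
n2-2-2 (Mika): min(79, -28, 97, 77) = -28
n2-2-3 (Mika): min(-73, 39, 0) = -73
n2-2 (Priya): max(-19, -28, -73) = -19
n2-3-1 (Mika): min(66, 21) = 21
n2-3-2 (Mika): min(-9, -73) = -73
n2-3 (Priya): max(21, -73) = 21
n2 (Mika): min(-35, -19, 21) = -35
n3-1-1 (Mika): min(20, -4) = -4
n3-1-2 (Mika): min(26, -39) = -39
n3-1 (Priya): max(-4, -39) = -4
n3-2-1 (Mika): min(-76, 91, -28) = -76
n3-2-2 (Mika): min(-55, -53, -45) = -55
n3-2 (Priya): max(-76, -55) = -55
n3-3-1 (Mika): min(-98, 19) = -98
n3-3-2 (Mika): min(67, 3) = 3
n3-3-3 (Mika): min(-25, 7) = -25
n3-3 (Priya): max(-98, 3, -25) = 3
n3-4-1 (Mika): min(-21, -52) = -52
n3-4-2 (Mika): min(14, 70) = 14
n3-4-3 (Mika): min(8, -29) = -29
n3-4 (Priya): max(-52, 14, -29) = 14
n3 (Mika): min(-4, -55, 3, 14) = -55
n0 (Priya): max(-25, -35, -55) = -25
At n0, Priya picks n1 (highest: -25).
At n1, Mika picks n1-2 (lowest: -25).
At n1-2, Priya picks n1-2-2 (highest: -25).
At n1-2-2, Mika picks n1-2-2-2 (lowest: -25).
Terminal value -25.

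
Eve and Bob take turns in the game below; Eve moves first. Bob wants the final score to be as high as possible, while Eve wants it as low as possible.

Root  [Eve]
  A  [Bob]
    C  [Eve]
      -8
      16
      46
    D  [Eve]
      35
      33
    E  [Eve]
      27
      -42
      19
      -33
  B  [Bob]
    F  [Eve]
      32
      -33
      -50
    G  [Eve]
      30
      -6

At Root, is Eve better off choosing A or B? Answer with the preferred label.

B

C (Eve): min(-8, 16, 46) = -8
D (Eve): min(35, 33) = 33
E (Eve): min(27, -42, 19, -33) = -42
A (Bob): max(-8, 33, -42) = 33
F (Eve): min(32, -33, -50) = -50
G (Eve): min(30, -6) = -6
B (Bob): max(-50, -6) = -6
Eve prefers the lower value; A=33, B=-6. B is better since -6 < 33.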